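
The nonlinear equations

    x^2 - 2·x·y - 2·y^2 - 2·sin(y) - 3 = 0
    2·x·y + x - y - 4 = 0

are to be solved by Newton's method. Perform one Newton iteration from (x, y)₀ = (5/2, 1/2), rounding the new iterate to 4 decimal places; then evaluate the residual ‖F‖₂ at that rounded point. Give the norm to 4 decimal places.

0.0251

At (5/2, 1/2): F = (-0.708851, 0.5000).
Jacobian J = [[2·x - 2·y, -2·x - 4·y - 2·cos(y)], [2·y + 1, 2·x - 1]].
At the point, J = [[4.0000, -8.755165], [2.0000, 4.0000]] (det J = 33.510330).
Solving J·Δ = −F gives Δ = (-0.0460, -0.1020).
Then the next iterate is (x, y)₁ = (2.4540, 0.3980).
Re-evaluating at (2.4540, 0.3980): F = (-0.023227, 0.009384), so ‖F‖₂ = 0.0251.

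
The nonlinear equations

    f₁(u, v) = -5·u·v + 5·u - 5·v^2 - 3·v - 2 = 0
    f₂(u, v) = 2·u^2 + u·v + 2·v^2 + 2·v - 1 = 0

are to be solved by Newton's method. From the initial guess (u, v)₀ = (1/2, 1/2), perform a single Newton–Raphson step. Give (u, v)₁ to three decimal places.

At (1/2, 1/2): F = (-3.500, 1.250).
Jacobian J = [[-5·v + 5, -5·u - 10·v - 3], [4·u + v, u + 4·v + 2]].
At the point, J = [[2.500, -10.500], [2.500, 4.500]] (det J = 37.500).
Solving J·Δ = −F gives Δ = (0.070, -0.317).
Then the next iterate is (u, v)₁ = (0.570, 0.183).

(0.570, 0.183)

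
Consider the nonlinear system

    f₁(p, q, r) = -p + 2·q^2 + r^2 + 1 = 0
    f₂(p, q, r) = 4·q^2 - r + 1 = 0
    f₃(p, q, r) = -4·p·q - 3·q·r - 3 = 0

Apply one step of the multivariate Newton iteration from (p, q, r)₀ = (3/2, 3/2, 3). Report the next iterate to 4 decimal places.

At (3/2, 3/2, 3): F = (13.0000, 7.0000, -25.5000).
Jacobian J = [[-1, 4·q, 2·r], [0, 8·q, -1], [-4·q, -4·p - 3·r, -3·q]].
At the point, J = [[-1.0000, 6.0000, 6.0000], [0.0000, 12.0000, -1.0000], [-6.0000, -15.0000, -4.5000]] (det J = 537.0000).
Solving J·Δ = −F gives Δ = (-1.2123, -0.7207, -1.6480).
Then the next iterate is (p, q, r)₁ = (0.2877, 0.7793, 1.3520).

(0.2877, 0.7793, 1.3520)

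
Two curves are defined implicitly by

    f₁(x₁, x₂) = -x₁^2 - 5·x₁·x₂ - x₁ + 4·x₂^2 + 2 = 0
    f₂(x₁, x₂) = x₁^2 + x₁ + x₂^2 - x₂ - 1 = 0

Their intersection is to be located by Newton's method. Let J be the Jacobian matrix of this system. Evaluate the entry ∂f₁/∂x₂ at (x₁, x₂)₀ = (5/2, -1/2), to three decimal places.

-16.500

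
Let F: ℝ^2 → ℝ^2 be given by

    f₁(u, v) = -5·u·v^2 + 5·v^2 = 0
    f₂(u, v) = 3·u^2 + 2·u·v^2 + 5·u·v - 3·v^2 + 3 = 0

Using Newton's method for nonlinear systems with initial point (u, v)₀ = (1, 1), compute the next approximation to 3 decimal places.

At (1, 1): F = (0.000, 10.000).
Jacobian J = [[-5·v^2, -10·u·v + 10·v], [6·u + 2·v^2 + 5·v, 4·u·v + 5·u - 6·v]].
At the point, J = [[-5.000, 0.000], [13.000, 3.000]] (det J = -15.000).
Solving J·Δ = −F gives Δ = (0.000, -3.333).
Then the next iterate is (u, v)₁ = (1.000, -2.333).

(1.000, -2.333)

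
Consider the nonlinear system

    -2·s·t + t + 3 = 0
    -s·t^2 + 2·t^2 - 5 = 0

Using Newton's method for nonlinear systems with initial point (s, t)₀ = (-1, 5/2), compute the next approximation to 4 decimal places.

(1.0667, 2.4444)

At (-1, 5/2): F = (10.5000, 13.7500).
Jacobian J = [[-2·t, -2·s + 1], [-t^2, -2·s·t + 4·t]].
At the point, J = [[-5.0000, 3.0000], [-6.2500, 15.0000]] (det J = -56.2500).
Solving J·Δ = −F gives Δ = (2.0667, -0.0556).
Then the next iterate is (s, t)₁ = (1.0667, 2.4444).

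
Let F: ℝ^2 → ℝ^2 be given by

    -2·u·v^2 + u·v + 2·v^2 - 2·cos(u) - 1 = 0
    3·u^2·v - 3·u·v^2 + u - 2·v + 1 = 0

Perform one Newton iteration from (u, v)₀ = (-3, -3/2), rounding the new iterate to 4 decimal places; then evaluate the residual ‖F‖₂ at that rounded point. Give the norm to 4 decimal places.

8.1706

At (-3, -3/2): F = (23.479985, -19.2500).
Jacobian J = [[-2·v^2 + v + 2·sin(u), -4·u·v + u + 4·v], [6·u·v - 3·v^2 + 1, 3·u^2 - 6·u·v - 2]].
At the point, J = [[-6.282240, -27.0000], [21.2500, -2.0000]] (det J = 586.314480).
Solving J·Δ = −F gives Δ = (0.9666, 0.6447).
Then the next iterate is (u, v)₁ = (-2.0334, -0.8553).
Re-evaluating at (-2.0334, -0.8553): F = (6.069822, -5.469538), so ‖F‖₂ = 8.1706.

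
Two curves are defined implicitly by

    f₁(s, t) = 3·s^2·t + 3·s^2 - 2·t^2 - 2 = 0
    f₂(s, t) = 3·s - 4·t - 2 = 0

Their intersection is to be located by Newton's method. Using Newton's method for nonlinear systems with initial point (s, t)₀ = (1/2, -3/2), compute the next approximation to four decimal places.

At (1/2, -3/2): F = (-6.8750, 5.5000).
Jacobian J = [[6·s·t + 6·s, 3·s^2 - 4·t], [3, -4]].
At the point, J = [[-1.5000, 6.7500], [3.0000, -4.0000]] (det J = -14.2500).
Solving J·Δ = −F gives Δ = (-0.6754, 0.8684).
Then the next iterate is (s, t)₁ = (-0.1754, -0.6316).

(-0.1754, -0.6316)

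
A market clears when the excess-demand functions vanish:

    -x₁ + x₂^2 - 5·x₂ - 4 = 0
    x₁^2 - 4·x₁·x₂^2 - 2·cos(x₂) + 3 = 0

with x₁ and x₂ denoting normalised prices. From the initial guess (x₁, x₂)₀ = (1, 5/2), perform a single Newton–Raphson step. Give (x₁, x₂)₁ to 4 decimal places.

At (1, 5/2): F = (-11.2500, -19.397713).
Jacobian J = [[-1, 2·x₂ - 5], [2·x₁ - 4·x₂^2, -8·x₁·x₂ + 2·sin(x₂)]].
At the point, J = [[-1.0000, 0.0000], [-23.0000, -18.803056]] (det J = 18.803056).
Solving J·Δ = −F gives Δ = (-11.2500, 12.7294).
Then the next iterate is (x₁, x₂)₁ = (-10.2500, 15.2294).

(-10.2500, 15.2294)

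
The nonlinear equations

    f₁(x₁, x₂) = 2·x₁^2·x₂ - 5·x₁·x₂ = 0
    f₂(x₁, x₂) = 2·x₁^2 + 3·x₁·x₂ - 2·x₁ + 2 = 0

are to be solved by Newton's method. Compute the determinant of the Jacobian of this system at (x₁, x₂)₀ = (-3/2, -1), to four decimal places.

J = [[4·x₁·x₂ - 5·x₂, 2·x₁^2 - 5·x₁], [4·x₁ + 3·x₂ - 2, 3·x₁]].
At the point, J = [[11.0000, 12.0000], [-11.0000, -4.5000]].
det J = 82.5000.

82.5000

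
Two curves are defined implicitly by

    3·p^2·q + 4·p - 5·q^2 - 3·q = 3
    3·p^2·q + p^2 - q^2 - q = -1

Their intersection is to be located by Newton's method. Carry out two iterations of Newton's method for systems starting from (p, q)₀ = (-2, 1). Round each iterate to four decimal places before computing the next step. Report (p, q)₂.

(-16.6195, 12.4330)

At (-2, 1): F = (-7.0000, 15.0000).
Jacobian J = [[6·p·q + 4, 3·p^2 - 10·q - 3], [6·p·q + 2·p, 3·p^2 - 2·q - 1]].
At the point, J = [[-8.0000, -1.0000], [-16.0000, 9.0000]] (det J = -88.0000).
Solving J·Δ = −F gives Δ = (-0.5455, -2.6364).
Then the next iterate is (p, q)₁ = (-2.5455, -1.6364).
Round to (-2.5455, -1.6364) and repeat: F = (-53.471331, -25.371341), J = [[28.992737, 32.802711], [19.901737, 21.711511]].
Δ = (-14.0740, 14.0694), so (p, q)₂ = (-16.6195, 12.4330).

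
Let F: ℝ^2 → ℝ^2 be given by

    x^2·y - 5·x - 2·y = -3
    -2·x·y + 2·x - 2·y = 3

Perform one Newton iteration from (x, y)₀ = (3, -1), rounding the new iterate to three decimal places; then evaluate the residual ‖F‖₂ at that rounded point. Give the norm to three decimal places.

6.301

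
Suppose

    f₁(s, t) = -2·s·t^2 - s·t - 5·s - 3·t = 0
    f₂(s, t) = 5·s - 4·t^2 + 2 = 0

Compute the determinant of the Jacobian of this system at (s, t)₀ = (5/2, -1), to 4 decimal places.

-70.5000

J = [[-2·t^2 - t - 5, -4·s·t - s - 3], [5, -8·t]].
At the point, J = [[-6.0000, 4.5000], [5.0000, 8.0000]].
det J = -70.5000.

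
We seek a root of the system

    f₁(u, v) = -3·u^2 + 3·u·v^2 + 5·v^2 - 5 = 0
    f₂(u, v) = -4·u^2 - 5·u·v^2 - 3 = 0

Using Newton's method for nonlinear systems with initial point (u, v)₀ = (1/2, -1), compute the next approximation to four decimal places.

(-0.1902, -0.9423)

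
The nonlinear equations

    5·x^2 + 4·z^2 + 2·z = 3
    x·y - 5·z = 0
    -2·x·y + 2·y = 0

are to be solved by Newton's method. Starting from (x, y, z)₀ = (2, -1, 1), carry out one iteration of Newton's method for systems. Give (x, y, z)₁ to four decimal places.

(1.4091, -0.5909, -0.1182)

At (2, -1, 1): F = (23.0000, -7.0000, 2.0000).
Jacobian J = [[10·x, 0, 8·z + 2], [y, x, -5], [-2·y, -2·x + 2, 0]].
At the point, J = [[20.0000, 0.0000, 10.0000], [-1.0000, 2.0000, -5.0000], [2.0000, -2.0000, 0.0000]] (det J = -220.0000).
Solving J·Δ = −F gives Δ = (-0.5909, 0.4091, -1.1182).
Then the next iterate is (x, y, z)₁ = (1.4091, -0.5909, -0.1182).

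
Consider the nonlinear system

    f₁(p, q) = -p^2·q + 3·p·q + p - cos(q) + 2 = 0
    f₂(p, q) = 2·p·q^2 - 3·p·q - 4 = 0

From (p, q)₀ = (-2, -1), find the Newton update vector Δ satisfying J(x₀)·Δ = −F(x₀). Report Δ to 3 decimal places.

At (-2, -1): F = (9.45970, -14.000).
Jacobian J = [[-2·p·q + 3·q + 1, -p^2 + 3·p + sin(q)], [2·q^2 - 3·q, 4·p·q - 3·p]].
At the point, J = [[-6.000, -10.84147], [5.000, 14.000]] (det J = -29.79265).
Solving J·Δ = −F gives Δ = (-0.649, 1.232).

(-0.649, 1.232)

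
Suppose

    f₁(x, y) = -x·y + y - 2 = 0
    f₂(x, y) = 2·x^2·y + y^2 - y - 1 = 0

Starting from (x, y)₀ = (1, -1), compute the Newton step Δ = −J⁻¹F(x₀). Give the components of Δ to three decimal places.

At (1, -1): F = (-2.000, -1.000).
Jacobian J = [[-y, -x + 1], [4·x·y, 2·x^2 + 2·y - 1]].
At the point, J = [[1.000, 0.000], [-4.000, -1.000]] (det J = -1.000).
Solving J·Δ = −F gives Δ = (2.000, -9.000).

(2.000, -9.000)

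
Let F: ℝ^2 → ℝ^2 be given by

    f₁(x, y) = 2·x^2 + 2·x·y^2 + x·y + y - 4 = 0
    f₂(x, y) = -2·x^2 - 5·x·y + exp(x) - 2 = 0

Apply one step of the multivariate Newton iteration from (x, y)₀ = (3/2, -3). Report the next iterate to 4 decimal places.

(-1.7539, -6.1182)

At (3/2, -3): F = (20.0000, 20.481689).
Jacobian J = [[4·x + 2·y^2 + y, 4·x·y + x + 1], [-4·x - 5·y + exp(x), -5·x]].
At the point, J = [[21.0000, -15.5000], [13.481689, -7.5000]] (det J = 51.466181).
Solving J·Δ = −F gives Δ = (-3.2539, -3.1182).
Then the next iterate is (x, y)₁ = (-1.7539, -6.1182).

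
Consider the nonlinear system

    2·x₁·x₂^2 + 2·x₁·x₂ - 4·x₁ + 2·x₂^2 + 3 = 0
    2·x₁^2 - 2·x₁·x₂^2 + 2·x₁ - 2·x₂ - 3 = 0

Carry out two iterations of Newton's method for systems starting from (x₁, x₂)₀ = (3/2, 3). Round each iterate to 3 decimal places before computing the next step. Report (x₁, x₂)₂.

At (3/2, 3): F = (51.000, -28.500).
Jacobian J = [[2·x₂^2 + 2·x₂ - 4, 4·x₁·x₂ + 2·x₁ + 4·x₂], [4·x₁ - 2·x₂^2 + 2, -4·x₁·x₂ - 2]].
At the point, J = [[20.000, 33.000], [-10.000, -20.000]] (det J = -70.000).
Solving J·Δ = −F gives Δ = (-1.136, -0.857).
Then the next iterate is (x₁, x₂)₁ = (0.364, 2.143).
Round to (0.364, 2.143) and repeat: F = (15.63230, -9.63631), J = [[9.47090, 12.42021], [-5.72890, -5.12021]].
Δ = (-1.749, 0.075), so (x₁, x₂)₂ = (-1.385, 2.218).

(-1.385, 2.218)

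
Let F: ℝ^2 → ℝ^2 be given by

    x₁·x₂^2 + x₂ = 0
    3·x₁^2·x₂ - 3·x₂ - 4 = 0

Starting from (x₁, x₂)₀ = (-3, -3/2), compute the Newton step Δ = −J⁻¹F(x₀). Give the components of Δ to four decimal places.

At (-3, -3/2): F = (-8.2500, -40.0000).
Jacobian J = [[x₂^2, 2·x₁·x₂ + 1], [6·x₁·x₂, 3·x₁^2 - 3]].
At the point, J = [[2.2500, 10.0000], [27.0000, 24.0000]] (det J = -216.0000).
Solving J·Δ = −F gives Δ = (0.9352, 0.6146).

(0.9352, 0.6146)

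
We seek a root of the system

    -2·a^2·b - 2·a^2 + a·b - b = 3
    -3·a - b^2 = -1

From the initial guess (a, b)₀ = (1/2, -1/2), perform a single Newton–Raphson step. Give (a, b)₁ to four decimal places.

(-0.3333, -2.2500)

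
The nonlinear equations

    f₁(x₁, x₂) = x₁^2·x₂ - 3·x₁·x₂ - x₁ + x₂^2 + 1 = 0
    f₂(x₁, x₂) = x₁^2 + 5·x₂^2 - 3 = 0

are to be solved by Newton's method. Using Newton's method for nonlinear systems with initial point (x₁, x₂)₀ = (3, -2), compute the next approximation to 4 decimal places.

At (3, -2): F = (2.0000, 26.0000).
Jacobian J = [[2·x₁·x₂ - 3·x₂ - 1, x₁^2 - 3·x₁ + 2·x₂], [2·x₁, 10·x₂]].
At the point, J = [[-7.0000, -4.0000], [6.0000, -20.0000]] (det J = 164.0000).
Solving J·Δ = −F gives Δ = (-0.3902, 1.1829).
Then the next iterate is (x₁, x₂)₁ = (2.6098, -0.8171).

(2.6098, -0.8171)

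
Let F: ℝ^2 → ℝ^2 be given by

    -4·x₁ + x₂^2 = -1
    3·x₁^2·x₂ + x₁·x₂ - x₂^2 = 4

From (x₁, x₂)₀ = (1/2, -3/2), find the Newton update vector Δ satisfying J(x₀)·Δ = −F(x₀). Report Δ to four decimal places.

(-0.5446, 1.1429)

At (1/2, -3/2): F = (1.2500, -8.1250).
Jacobian J = [[-4, 2·x₂], [6·x₁·x₂ + x₂, 3·x₁^2 + x₁ - 2·x₂]].
At the point, J = [[-4.0000, -3.0000], [-6.0000, 4.2500]] (det J = -35.0000).
Solving J·Δ = −F gives Δ = (-0.5446, 1.1429).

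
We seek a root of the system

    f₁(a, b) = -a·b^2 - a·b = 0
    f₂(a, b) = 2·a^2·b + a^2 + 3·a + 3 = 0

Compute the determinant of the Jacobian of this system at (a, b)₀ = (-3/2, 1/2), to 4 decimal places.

5.6250

J = [[-b^2 - b, -2·a·b - a], [4·a·b + 2·a + 3, 2·a^2]].
At the point, J = [[-0.7500, 3.0000], [-3.0000, 4.5000]].
det J = 5.6250.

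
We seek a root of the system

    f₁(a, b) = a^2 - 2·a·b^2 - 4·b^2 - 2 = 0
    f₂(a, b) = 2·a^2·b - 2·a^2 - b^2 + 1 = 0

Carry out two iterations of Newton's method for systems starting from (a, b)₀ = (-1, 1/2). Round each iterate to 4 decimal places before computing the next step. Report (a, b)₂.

(0.7516, -0.6965)

At (-1, 1/2): F = (-1.5000, -0.2500).
Jacobian J = [[2·a - 2·b^2, -4·a·b - 8·b], [4·a·b - 4·a, 2·a^2 - 2·b]].
At the point, J = [[-2.5000, -2.0000], [2.0000, 1.0000]] (det J = 1.5000).
Solving J·Δ = −F gives Δ = (1.3333, -2.4167).
Then the next iterate is (a, b)₁ = (0.3333, -1.9167).
Round to (0.3333, -1.9167) and repeat: F = (-19.032781, -3.321765), J = [[-6.680878, 17.888944], [-3.888544, 4.055578]].
Δ = (0.4183, 1.2202), so (a, b)₂ = (0.7516, -0.6965).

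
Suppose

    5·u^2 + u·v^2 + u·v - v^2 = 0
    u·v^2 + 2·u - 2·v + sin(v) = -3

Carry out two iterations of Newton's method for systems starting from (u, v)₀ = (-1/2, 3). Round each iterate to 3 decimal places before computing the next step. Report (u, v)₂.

At (-1/2, 3): F = (-13.750, -8.35888).
Jacobian J = [[10·u + v^2 + v, 2·u·v + u - 2·v], [v^2 + 2, 2·u·v + cos(v) - 2]].
At the point, J = [[7.000, -9.500], [11.000, -5.98999]] (det J = 62.57005).
Solving J·Δ = −F gives Δ = (-0.047, -1.482).
Then the next iterate is (u, v)₁ = (-0.547, 1.518).
Round to (-0.547, 1.518) and repeat: F = (-2.89909, -1.39186), J = [[-1.64768, -5.24369], [4.30432, -3.60792]].
Δ = (-0.111, -0.518), so (u, v)₂ = (-0.658, 1.000).

(-0.658, 1.000)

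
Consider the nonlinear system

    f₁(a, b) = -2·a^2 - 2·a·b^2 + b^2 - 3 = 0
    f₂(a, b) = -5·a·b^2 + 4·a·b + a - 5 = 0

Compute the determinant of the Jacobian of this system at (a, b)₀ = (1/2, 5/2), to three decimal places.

152.250

J = [[-4·a - 2·b^2, -4·a·b + 2·b], [-5·b^2 + 4·b + 1, -10·a·b + 4·a]].
At the point, J = [[-14.500, 0.000], [-20.250, -10.500]].
det J = 152.250.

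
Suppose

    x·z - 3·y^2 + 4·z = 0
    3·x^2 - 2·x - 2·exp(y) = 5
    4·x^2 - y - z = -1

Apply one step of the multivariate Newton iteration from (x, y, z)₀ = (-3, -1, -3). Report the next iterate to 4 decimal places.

At (-3, -1, -3): F = (-6.0000, 27.264241, 41.0000).
Jacobian J = [[z, -6·y, x + 4], [6·x - 2, -2·exp(y), 0], [8·x, -1, -1]].
At the point, J = [[-3.0000, 6.0000, 1.0000], [-20.0000, -0.735759, 0.0000], [-24.0000, -1.0000, -1.0000]] (det J = -119.865490).
Solving J·Δ = −F gives Δ = (1.3521, 0.3015, 8.2476).
Then the next iterate is (x, y, z)₁ = (-1.6479, -0.6985, 5.2476).

(-1.6479, -0.6985, 5.2476)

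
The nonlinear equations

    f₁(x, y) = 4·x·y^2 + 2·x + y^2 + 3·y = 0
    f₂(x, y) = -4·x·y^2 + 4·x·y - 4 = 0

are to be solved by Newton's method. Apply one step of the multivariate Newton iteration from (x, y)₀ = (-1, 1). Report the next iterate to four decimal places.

At (-1, 1): F = (-2.0000, -4.0000).
Jacobian J = [[4·y^2 + 2, 8·x·y + 2·y + 3], [-4·y^2 + 4·y, -8·x·y + 4·x]].
At the point, J = [[6.0000, -3.0000], [0.0000, 4.0000]] (det J = 24.0000).
Solving J·Δ = −F gives Δ = (0.8333, 1.0000).
Then the next iterate is (x, y)₁ = (-0.1667, 2.0000).

(-0.1667, 2.0000)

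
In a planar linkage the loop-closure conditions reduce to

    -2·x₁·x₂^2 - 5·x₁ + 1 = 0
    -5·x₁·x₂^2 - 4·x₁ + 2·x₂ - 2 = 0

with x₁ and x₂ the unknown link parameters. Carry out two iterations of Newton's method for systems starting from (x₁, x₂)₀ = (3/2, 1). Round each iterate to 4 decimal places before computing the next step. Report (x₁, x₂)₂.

(-0.3622, 3.7894)

At (3/2, 1): F = (-9.5000, -13.5000).
Jacobian J = [[-2·x₂^2 - 5, -4·x₁·x₂], [-5·x₂^2 - 4, -10·x₁·x₂ + 2]].
At the point, J = [[-7.0000, -6.0000], [-9.0000, -13.0000]] (det J = 37.0000).
Solving J·Δ = −F gives Δ = (-1.1486, -0.2432).
Then the next iterate is (x₁, x₂)₁ = (0.3514, 0.7568).
Round to (0.3514, 0.7568) and repeat: F = (-1.159526, -2.898315), J = [[-6.145492, -1.063758], [-6.863731, -0.659395]].
Δ = (-0.7136, 3.0326), so (x₁, x₂)₂ = (-0.3622, 3.7894).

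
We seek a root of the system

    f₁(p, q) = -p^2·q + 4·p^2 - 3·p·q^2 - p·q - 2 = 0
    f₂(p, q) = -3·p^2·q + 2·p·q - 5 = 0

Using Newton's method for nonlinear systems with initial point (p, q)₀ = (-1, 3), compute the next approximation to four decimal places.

(-0.2096, 2.7941)

At (-1, 3): F = (29.0000, -20.0000).
Jacobian J = [[-2·p·q + 8·p - 3·q^2 - q, -p^2 - 6·p·q - p], [-6·p·q + 2·q, -3·p^2 + 2·p]].
At the point, J = [[-32.0000, 18.0000], [24.0000, -5.0000]] (det J = -272.0000).
Solving J·Δ = −F gives Δ = (0.7904, -0.2059).
Then the next iterate is (p, q)₁ = (-0.2096, 2.7941).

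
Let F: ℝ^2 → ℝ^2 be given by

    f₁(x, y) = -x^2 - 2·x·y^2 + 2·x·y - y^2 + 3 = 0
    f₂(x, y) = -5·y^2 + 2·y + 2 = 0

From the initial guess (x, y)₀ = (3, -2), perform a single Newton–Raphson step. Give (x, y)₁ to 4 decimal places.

(2.3333, -1.0000)

At (3, -2): F = (-46.0000, -22.0000).
Jacobian J = [[-2·x - 2·y^2 + 2·y, -4·x·y + 2·x - 2·y], [0, -10·y + 2]].
At the point, J = [[-18.0000, 34.0000], [0.0000, 22.0000]] (det J = -396.0000).
Solving J·Δ = −F gives Δ = (-0.6667, 1.0000).
Then the next iterate is (x, y)₁ = (2.3333, -1.0000).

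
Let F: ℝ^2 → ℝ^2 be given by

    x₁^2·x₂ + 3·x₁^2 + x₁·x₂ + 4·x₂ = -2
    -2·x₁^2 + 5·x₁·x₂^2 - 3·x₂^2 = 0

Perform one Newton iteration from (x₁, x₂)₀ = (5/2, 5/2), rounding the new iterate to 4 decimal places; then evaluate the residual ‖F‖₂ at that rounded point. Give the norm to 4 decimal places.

17.4403

At (5/2, 5/2): F = (52.6250, 46.8750).
Jacobian J = [[2·x₁·x₂ + 6·x₁ + x₂, x₁^2 + x₁ + 4], [-4·x₁ + 5·x₂^2, 10·x₁·x₂ - 6·x₂]].
At the point, J = [[30.0000, 12.7500], [21.2500, 47.5000]] (det J = 1154.0625).
Solving J·Δ = −F gives Δ = (-1.6481, -0.2495).
Then the next iterate is (x₁, x₂)₁ = (0.8519, 2.2505).
Re-evaluating at (0.8519, 2.2505): F = (16.729665, 4.927586), so ‖F‖₂ = 17.4403.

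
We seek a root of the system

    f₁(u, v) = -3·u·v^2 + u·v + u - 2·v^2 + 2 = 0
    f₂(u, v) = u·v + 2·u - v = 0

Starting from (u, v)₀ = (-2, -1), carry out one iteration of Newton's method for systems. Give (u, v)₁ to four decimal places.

(-0.5263, -0.8421)

At (-2, -1): F = (6.0000, -1.0000).
Jacobian J = [[-3·v^2 + v + 1, -6·u·v + u - 4·v], [v + 2, u - 1]].
At the point, J = [[-3.0000, -10.0000], [1.0000, -3.0000]] (det J = 19.0000).
Solving J·Δ = −F gives Δ = (1.4737, 0.1579).
Then the next iterate is (u, v)₁ = (-0.5263, -0.8421).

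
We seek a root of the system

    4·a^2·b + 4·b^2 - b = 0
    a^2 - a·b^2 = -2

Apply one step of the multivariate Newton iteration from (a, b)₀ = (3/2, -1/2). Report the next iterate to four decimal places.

(0.5000, -1.2500)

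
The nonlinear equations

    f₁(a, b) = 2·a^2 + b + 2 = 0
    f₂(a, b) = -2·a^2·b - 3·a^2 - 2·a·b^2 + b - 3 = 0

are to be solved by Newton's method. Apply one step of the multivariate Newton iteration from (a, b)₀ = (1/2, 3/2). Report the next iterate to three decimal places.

(1.364, -4.227)

At (1/2, 3/2): F = (4.000, -5.250).
Jacobian J = [[4·a, 1], [-4·a·b - 6·a - 2·b^2, -2·a^2 - 4·a·b + 1]].
At the point, J = [[2.000, 1.000], [-10.500, -2.500]] (det J = 5.500).
Solving J·Δ = −F gives Δ = (0.864, -5.727).
Then the next iterate is (a, b)₁ = (1.364, -4.227).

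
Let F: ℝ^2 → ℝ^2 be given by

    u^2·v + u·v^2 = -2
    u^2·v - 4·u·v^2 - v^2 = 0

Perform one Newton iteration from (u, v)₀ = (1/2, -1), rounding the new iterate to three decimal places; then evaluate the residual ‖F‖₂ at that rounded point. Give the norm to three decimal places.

55.354

At (1/2, -1): F = (2.250, -3.250).
Jacobian J = [[2·u·v + v^2, u^2 + 2·u·v], [2·u·v - 4·v^2, u^2 - 8·u·v - 2·v]].
At the point, J = [[0.000, -0.750], [-5.000, 6.250]] (det J = -3.750).
Solving J·Δ = −F gives Δ = (3.100, 3.000).
Then the next iterate is (u, v)₁ = (3.600, 2.000).
Re-evaluating at (3.600, 2.000): F = (42.320, -35.680), so ‖F‖₂ = 55.354.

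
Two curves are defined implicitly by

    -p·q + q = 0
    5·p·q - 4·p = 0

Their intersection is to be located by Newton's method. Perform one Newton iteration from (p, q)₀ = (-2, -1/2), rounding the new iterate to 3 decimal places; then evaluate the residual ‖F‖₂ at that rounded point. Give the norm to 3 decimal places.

At (-2, -1/2): F = (-1.500, 13.000).
Jacobian J = [[-q, -p + 1], [5·q - 4, 5·p]].
At the point, J = [[0.500, 3.000], [-6.500, -10.000]] (det J = 14.500).
Solving J·Δ = −F gives Δ = (1.655, 0.224).
Then the next iterate is (p, q)₁ = (-0.345, -0.276).
Re-evaluating at (-0.345, -0.276): F = (-0.37122, 1.85610), so ‖F‖₂ = 1.893.

1.893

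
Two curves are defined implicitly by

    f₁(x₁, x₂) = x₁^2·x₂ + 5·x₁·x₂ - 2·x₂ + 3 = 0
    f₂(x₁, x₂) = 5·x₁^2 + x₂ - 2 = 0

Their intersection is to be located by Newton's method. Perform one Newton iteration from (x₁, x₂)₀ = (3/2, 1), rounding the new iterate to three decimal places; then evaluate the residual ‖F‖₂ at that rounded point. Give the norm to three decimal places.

At (3/2, 1): F = (10.750, 10.250).
Jacobian J = [[2·x₁·x₂ + 5·x₂, x₁^2 + 5·x₁ - 2], [10·x₁, 1]].
At the point, J = [[8.000, 7.750], [15.000, 1.000]] (det J = -108.250).
Solving J·Δ = −F gives Δ = (-0.635, -0.732).
Then the next iterate is (x₁, x₂)₁ = (0.865, 0.268).
Re-evaluating at (0.865, 0.268): F = (3.82362, 2.00913), so ‖F‖₂ = 4.319.

4.319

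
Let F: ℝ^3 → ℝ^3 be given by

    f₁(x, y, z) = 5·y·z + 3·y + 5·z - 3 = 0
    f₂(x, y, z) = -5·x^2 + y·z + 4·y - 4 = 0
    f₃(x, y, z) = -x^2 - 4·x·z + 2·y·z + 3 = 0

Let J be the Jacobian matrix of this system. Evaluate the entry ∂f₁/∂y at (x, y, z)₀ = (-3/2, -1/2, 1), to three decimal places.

8.000

∂f₁/∂y = 5·z + 3.
At (-3/2, -1/2, 1) this is 8.000.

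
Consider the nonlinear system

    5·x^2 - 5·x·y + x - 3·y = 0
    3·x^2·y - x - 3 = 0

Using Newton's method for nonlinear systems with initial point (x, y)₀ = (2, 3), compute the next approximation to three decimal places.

(1.622, 1.518)

At (2, 3): F = (-17.000, 31.000).
Jacobian J = [[10·x - 5·y + 1, -5·x - 3], [6·x·y - 1, 3·x^2]].
At the point, J = [[6.000, -13.000], [35.000, 12.000]] (det J = 527.000).
Solving J·Δ = −F gives Δ = (-0.378, -1.482).
Then the next iterate is (x, y)₁ = (1.622, 1.518).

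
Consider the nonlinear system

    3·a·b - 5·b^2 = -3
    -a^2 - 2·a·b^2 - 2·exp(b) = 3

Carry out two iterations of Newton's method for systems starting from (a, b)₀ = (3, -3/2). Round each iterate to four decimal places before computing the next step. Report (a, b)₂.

At (3, -3/2): F = (-21.7500, -25.946260).
Jacobian J = [[3·b, 3·a - 10·b], [-2·a - 2·b^2, -4·a·b - 2·exp(b)]].
At the point, J = [[-4.5000, 24.0000], [-10.5000, 17.553740]] (det J = 173.008171).
Solving J·Δ = −F gives Δ = (-1.3925, 0.6452).
Then the next iterate is (a, b)₁ = (1.6075, -0.8548).
Round to (1.6075, -0.8548) and repeat: F = (-4.775688, -8.783939), J = [[-2.5644, 13.3705], [-4.676366, 4.645627]].
Δ = (-1.8822, -0.0038), so (a, b)₂ = (-0.2747, -0.8586).

(-0.2747, -0.8586)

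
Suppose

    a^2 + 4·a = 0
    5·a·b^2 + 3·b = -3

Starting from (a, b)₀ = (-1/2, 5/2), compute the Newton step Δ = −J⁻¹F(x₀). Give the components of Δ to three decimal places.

At (-1/2, 5/2): F = (-1.750, -5.125).
Jacobian J = [[2·a + 4, 0], [5·b^2, 10·a·b + 3]].
At the point, J = [[3.000, 0.000], [31.250, -9.500]] (det J = -28.500).
Solving J·Δ = −F gives Δ = (0.583, 1.379).

(0.583, 1.379)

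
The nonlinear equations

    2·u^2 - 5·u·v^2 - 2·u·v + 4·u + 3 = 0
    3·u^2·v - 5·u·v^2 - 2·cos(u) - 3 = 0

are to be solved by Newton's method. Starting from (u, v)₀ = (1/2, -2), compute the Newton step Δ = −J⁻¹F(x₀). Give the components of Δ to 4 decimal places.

At (1/2, -2): F = (-2.5000, -16.255165).
Jacobian J = [[4·u - 5·v^2 - 2·v + 4, -10·u·v - 2·u], [6·u·v - 5·v^2 + 2·sin(u), 3·u^2 - 10·u·v]].
At the point, J = [[-10.0000, 9.0000], [-25.041149, 10.7500]] (det J = 117.870340).
Solving J·Δ = −F gives Δ = (-1.0132, -0.8480).

(-1.0132, -0.8480)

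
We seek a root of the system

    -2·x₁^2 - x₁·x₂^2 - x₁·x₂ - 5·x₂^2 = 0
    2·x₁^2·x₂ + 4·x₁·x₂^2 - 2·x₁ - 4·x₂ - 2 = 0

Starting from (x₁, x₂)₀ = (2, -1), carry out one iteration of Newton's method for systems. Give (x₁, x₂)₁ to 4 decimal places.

(0.9286, -0.6310)

At (2, -1): F = (-13.0000, -2.0000).
Jacobian J = [[-4·x₁ - x₂^2 - x₂, -2·x₁·x₂ - x₁ - 10·x₂], [4·x₁·x₂ + 4·x₂^2 - 2, 2·x₁^2 + 8·x₁·x₂ - 4]].
At the point, J = [[-8.0000, 12.0000], [-6.0000, -12.0000]] (det J = 168.0000).
Solving J·Δ = −F gives Δ = (-1.0714, 0.3690).
Then the next iterate is (x₁, x₂)₁ = (0.9286, -0.6310).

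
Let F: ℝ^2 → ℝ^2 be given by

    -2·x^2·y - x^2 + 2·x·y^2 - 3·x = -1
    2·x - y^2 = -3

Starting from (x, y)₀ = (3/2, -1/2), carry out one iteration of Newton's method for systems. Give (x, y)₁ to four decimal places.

(-1.7300, 0.2100)

At (3/2, -1/2): F = (-2.7500, 5.7500).
Jacobian J = [[-4·x·y - 2·x + 2·y^2 - 3, -2·x^2 + 4·x·y], [2, -2·y]].
At the point, J = [[-2.5000, -7.5000], [2.0000, 1.0000]] (det J = 12.5000).
Solving J·Δ = −F gives Δ = (-3.2300, 0.7100).
Then the next iterate is (x, y)₁ = (-1.7300, 0.2100).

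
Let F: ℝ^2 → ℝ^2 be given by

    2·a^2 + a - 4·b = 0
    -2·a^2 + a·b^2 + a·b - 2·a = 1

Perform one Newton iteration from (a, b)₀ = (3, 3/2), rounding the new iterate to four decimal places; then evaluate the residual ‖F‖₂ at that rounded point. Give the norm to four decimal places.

3.9917

At (3, 3/2): F = (15.0000, -13.7500).
Jacobian J = [[4·a + 1, -4], [-4·a + b^2 + b - 2, 2·a·b + a]].
At the point, J = [[13.0000, -4.0000], [-10.2500, 12.0000]] (det J = 115.0000).
Solving J·Δ = −F gives Δ = (-1.0870, 0.2174).
Then the next iterate is (a, b)₁ = (1.9130, 1.7174).
Re-evaluating at (1.9130, 1.7174): F = (2.362538, -3.217430), so ‖F‖₂ = 3.9917.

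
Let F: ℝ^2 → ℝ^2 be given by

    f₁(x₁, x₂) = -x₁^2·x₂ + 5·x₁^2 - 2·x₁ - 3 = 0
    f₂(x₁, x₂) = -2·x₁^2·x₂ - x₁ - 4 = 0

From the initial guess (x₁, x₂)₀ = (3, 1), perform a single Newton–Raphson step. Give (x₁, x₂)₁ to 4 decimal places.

(1.6140, 0.6121)

At (3, 1): F = (27.0000, -25.0000).
Jacobian J = [[-2·x₁·x₂ + 10·x₁ - 2, -x₁^2], [-4·x₁·x₂ - 1, -2·x₁^2]].
At the point, J = [[22.0000, -9.0000], [-13.0000, -18.0000]] (det J = -513.0000).
Solving J·Δ = −F gives Δ = (-1.3860, -0.3879).
Then the next iterate is (x₁, x₂)₁ = (1.6140, 0.6121).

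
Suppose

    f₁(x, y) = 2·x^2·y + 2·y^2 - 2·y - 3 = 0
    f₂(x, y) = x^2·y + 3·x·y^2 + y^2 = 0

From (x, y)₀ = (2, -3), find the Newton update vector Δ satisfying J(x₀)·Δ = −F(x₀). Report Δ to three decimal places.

(-0.419, 1.177)

At (2, -3): F = (-3.000, 51.000).
Jacobian J = [[4·x·y, 2·x^2 + 4·y - 2], [2·x·y + 3·y^2, x^2 + 6·x·y + 2·y]].
At the point, J = [[-24.000, -6.000], [15.000, -38.000]] (det J = 1002.000).
Solving J·Δ = −F gives Δ = (-0.419, 1.177).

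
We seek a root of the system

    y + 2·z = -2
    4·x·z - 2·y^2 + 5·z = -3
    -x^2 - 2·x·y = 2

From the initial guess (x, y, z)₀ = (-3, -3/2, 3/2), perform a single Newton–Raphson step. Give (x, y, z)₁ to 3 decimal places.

(0.869, -3.970, 0.985)

At (-3, -3/2, 3/2): F = (3.500, -12.000, -20.000).
Jacobian J = [[0, 1, 2], [4·z, -4·y, 4·x + 5], [-2·x - 2·y, -2·x, 0]].
At the point, J = [[0.000, 1.000, 2.000], [6.000, 6.000, -7.000], [9.000, 6.000, 0.000]] (det J = -99.000).
Solving J·Δ = −F gives Δ = (3.869, -2.470, -0.515).
Then the next iterate is (x, y, z)₁ = (0.869, -3.970, 0.985).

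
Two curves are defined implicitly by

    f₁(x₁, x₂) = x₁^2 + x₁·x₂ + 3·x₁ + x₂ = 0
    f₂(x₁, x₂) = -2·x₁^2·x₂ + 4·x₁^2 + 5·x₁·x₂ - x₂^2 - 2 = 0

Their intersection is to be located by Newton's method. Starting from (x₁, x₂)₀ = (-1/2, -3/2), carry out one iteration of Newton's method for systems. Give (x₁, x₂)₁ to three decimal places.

At (-1/2, -3/2): F = (-2.000, 1.250).
Jacobian J = [[2·x₁ + x₂ + 3, x₁ + 1], [-4·x₁·x₂ + 8·x₁ + 5·x₂, -2·x₁^2 + 5·x₁ - 2·x₂]].
At the point, J = [[0.500, 0.500], [-14.500, 0.000]] (det J = 7.250).
Solving J·Δ = −F gives Δ = (0.086, 3.914).
Then the next iterate is (x₁, x₂)₁ = (-0.414, 2.414).

(-0.414, 2.414)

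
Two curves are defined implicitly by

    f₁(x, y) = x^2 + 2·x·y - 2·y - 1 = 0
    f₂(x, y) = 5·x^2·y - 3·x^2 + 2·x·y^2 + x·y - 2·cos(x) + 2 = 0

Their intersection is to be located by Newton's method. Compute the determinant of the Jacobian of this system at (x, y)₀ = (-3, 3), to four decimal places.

-410.2579

J = [[2·x + 2·y, 2·x - 2], [10·x·y - 6·x + 2·y^2 + y + 2·sin(x), 5·x^2 + 4·x·y + x]].
At the point, J = [[0.0000, -8.0000], [-51.282240, 6.0000]].
det J = -410.2579.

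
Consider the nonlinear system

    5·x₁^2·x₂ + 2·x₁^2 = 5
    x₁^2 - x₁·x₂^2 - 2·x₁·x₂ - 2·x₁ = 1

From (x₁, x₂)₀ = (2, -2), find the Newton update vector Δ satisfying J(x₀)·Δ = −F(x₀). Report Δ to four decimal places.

At (2, -2): F = (-37.0000, -1.0000).
Jacobian J = [[10·x₁·x₂ + 4·x₁, 5·x₁^2], [2·x₁ - x₂^2 - 2·x₂ - 2, -2·x₁·x₂ - 2·x₁]].
At the point, J = [[-32.0000, 20.0000], [2.0000, 4.0000]] (det J = -168.0000).
Solving J·Δ = −F gives Δ = (-0.7619, 0.6310).

(-0.7619, 0.6310)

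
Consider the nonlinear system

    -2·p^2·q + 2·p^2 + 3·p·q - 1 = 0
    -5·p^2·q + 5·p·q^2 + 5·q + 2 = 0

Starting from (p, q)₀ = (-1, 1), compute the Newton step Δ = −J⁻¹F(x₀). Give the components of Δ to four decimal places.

(-0.5556, -1.1333)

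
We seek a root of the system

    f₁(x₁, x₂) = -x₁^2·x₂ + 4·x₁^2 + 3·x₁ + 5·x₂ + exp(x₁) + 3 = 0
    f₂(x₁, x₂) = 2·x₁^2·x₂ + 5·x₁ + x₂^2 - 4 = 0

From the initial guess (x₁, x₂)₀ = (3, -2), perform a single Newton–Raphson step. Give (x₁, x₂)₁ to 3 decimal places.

(1.694, -2.273)

At (3, -2): F = (76.08554, -21.000).
Jacobian J = [[-2·x₁·x₂ + 8·x₁ + exp(x₁) + 3, -x₁^2 + 5], [4·x₁·x₂ + 5, 2·x₁^2 + 2·x₂]].
At the point, J = [[59.08554, -4.000], [-19.000, 14.000]] (det J = 751.19752).
Solving J·Δ = −F gives Δ = (-1.306, -0.273).
Then the next iterate is (x₁, x₂)₁ = (1.694, -2.273).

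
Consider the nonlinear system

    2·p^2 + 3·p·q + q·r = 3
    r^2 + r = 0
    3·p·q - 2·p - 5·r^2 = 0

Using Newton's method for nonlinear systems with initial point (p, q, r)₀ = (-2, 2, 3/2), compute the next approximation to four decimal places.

At (-2, 2, 3/2): F = (-4.0000, 3.7500, -19.2500).
Jacobian J = [[4·p + 3·q, 3·p + r, q], [0, 0, 2·r + 1], [3·q - 2, 3·p, -10·r]].
At the point, J = [[-2.0000, -4.5000, 2.0000], [0.0000, 0.0000, 4.0000], [4.0000, -6.0000, -15.0000]] (det J = -120.0000).
Solving J·Δ = −F gives Δ = (-0.3969, -1.1292, -0.9375).
Then the next iterate is (p, q, r)₁ = (-2.3969, 0.8708, 0.5625).

(-2.3969, 0.8708, 0.5625)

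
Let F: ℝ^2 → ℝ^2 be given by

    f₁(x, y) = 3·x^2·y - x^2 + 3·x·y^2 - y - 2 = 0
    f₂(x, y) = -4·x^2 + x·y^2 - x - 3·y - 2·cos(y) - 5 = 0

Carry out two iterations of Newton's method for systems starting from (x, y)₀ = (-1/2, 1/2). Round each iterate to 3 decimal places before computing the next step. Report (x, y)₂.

(1.392, -2.671)

At (-1/2, 1/2): F = (-2.750, -8.88017).
Jacobian J = [[6·x·y - 2·x + 3·y^2, 3·x^2 + 6·x·y - 1], [-8·x + y^2 - 1, 2·x·y + 2·sin(y) - 3]].
At the point, J = [[0.250, -1.750], [3.250, -2.54115]] (det J = 5.05221).
Solving J·Δ = −F gives Δ = (1.693, -1.330).
Then the next iterate is (x, y)₁ = (1.193, -0.830).
Round to (1.193, -0.830) and repeat: F = (-3.67157, -9.92389), J = [[-6.26044, -2.67139], [-9.85510, -6.45624]].
Δ = (0.199, -1.841), so (x, y)₂ = (1.392, -2.671).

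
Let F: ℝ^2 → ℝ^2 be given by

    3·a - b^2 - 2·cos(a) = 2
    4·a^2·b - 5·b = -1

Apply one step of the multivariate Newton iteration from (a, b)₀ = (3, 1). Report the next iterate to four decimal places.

At (3, 1): F = (7.979985, 32.0000).
Jacobian J = [[2·sin(a) + 3, -2·b], [8·a·b, 4·a^2 - 5]].
At the point, J = [[3.282240, -2.0000], [24.0000, 31.0000]] (det J = 149.749440).
Solving J·Δ = −F gives Δ = (-2.0793, 0.5776).
Then the next iterate is (a, b)₁ = (0.9207, 1.5776).

(0.9207, 1.5776)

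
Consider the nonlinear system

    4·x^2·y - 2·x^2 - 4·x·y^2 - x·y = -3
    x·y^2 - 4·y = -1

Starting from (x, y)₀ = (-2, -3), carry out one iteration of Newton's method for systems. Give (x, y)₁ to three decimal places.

At (-2, -3): F = (13.000, -5.000).
Jacobian J = [[8·x·y - 4·x - 4·y^2 - y, 4·x^2 - 8·x·y - x], [y^2, 2·x·y - 4]].
At the point, J = [[23.000, -30.000], [9.000, 8.000]] (det J = 454.000).
Solving J·Δ = −F gives Δ = (0.101, 0.511).
Then the next iterate is (x, y)₁ = (-1.899, -2.489).

(-1.899, -2.489)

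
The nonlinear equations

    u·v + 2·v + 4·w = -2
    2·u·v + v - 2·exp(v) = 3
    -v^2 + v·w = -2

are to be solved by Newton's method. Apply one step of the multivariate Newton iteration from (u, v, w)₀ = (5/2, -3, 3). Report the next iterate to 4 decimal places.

At (5/2, -3, 3): F = (0.5000, -21.099574, -16.0000).
Jacobian J = [[v, u + 2, 4], [2·v, 2·u - 2·exp(v) + 1, 0], [0, -2·v + w, v]].
At the point, J = [[-3.0000, 4.5000, 4.0000], [-6.0000, 5.900426, 0.0000], [0.0000, 9.0000, -3.0000]] (det J = -243.896167).
Solving J·Δ = −F gives Δ = (-2.7702, 0.7589, -3.0565).
Then the next iterate is (u, v, w)₁ = (-0.2702, -2.2411, -0.0565).

(-0.2702, -2.2411, -0.0565)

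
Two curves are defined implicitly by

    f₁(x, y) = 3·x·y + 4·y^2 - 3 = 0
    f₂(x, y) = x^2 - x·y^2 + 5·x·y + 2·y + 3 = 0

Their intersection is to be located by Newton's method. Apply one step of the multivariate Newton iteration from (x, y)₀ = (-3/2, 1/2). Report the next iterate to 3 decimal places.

(1.392, 0.676)

At (-3/2, 1/2): F = (-4.250, 2.875).
Jacobian J = [[3·y, 3·x + 8·y], [2·x - y^2 + 5·y, -2·x·y + 5·x + 2]].
At the point, J = [[1.500, -0.500], [-0.750, -4.000]] (det J = -6.375).
Solving J·Δ = −F gives Δ = (2.892, 0.176).
Then the next iterate is (x, y)₁ = (1.392, 0.676).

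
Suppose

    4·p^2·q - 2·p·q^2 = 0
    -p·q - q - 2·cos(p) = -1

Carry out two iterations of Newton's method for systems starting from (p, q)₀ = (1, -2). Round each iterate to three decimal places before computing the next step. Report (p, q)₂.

(2.907, 3.242)

At (1, -2): F = (-16.000, 3.91940).
Jacobian J = [[8·p·q - 2·q^2, 4·p^2 - 4·p·q], [-q + 2·sin(p), -p - 1]].
At the point, J = [[-24.000, 12.000], [3.68294, -2.000]] (det J = 3.80470).
Solving J·Δ = −F gives Δ = (3.951, 9.236).
Then the next iterate is (p, q)₁ = (4.951, 7.236).
Round to (4.951, 7.236) and repeat: F = (191.02122, -42.53414), J = [[181.88410, -45.25214], [-9.17933, -5.951]].
Δ = (-2.044, -3.994), so (p, q)₂ = (2.907, 3.242).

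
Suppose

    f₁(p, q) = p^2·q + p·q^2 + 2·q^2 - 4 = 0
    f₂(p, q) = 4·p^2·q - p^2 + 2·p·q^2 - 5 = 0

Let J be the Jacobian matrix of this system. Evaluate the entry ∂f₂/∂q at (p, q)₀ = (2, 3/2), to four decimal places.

∂f₂/∂q = 4·p^2 + 4·p·q.
At (2, 3/2) this is 28.0000.

28.0000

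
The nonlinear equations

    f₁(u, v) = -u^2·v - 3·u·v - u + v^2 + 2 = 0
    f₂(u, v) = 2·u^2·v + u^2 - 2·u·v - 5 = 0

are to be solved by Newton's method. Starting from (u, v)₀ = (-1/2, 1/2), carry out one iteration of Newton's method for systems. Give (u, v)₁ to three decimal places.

At (-1/2, 1/2): F = (3.375, -4.000).
Jacobian J = [[-2·u·v - 3·v - 1, -u^2 - 3·u + 2·v], [4·u·v + 2·u - 2·v, 2·u^2 - 2·u]].
At the point, J = [[-2.000, 2.250], [-3.000, 1.500]] (det J = 3.750).
Solving J·Δ = −F gives Δ = (-3.750, -4.833).
Then the next iterate is (u, v)₁ = (-4.250, -4.333).

(-4.250, -4.333)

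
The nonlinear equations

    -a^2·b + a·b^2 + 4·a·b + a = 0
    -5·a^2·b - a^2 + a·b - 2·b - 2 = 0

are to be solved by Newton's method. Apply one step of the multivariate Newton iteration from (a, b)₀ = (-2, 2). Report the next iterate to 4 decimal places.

At (-2, 2): F = (-34.0000, -54.0000).
Jacobian J = [[-2·a·b + b^2 + 4·b + 1, -a^2 + 2·a·b + 4·a], [-10·a·b - 2·a + b, -5·a^2 + a - 2]].
At the point, J = [[21.0000, -20.0000], [46.0000, -24.0000]] (det J = 416.0000).
Solving J·Δ = −F gives Δ = (0.6346, -1.0337).
Then the next iterate is (a, b)₁ = (-1.3654, 0.9663).

(-1.3654, 0.9663)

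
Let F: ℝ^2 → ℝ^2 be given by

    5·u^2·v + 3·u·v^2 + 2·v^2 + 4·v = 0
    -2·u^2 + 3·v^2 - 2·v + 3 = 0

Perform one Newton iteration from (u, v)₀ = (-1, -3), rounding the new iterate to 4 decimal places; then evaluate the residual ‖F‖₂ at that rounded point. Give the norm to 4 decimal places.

13.5265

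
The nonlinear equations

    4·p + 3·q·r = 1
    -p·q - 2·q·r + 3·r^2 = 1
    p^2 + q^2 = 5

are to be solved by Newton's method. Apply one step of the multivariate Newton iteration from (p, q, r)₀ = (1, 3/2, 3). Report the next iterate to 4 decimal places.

(7.2119, -2.0579, 0.9275)

At (1, 3/2, 3): F = (16.5000, 15.5000, -1.7500).
Jacobian J = [[4, 3·r, 3·q], [-q, -p - 2·r, -2·q + 6·r], [2·p, 2·q, 0]].
At the point, J = [[4.0000, 9.0000, 4.5000], [-1.5000, -7.0000, 15.0000], [2.0000, 3.0000, 0.0000]] (det J = 132.7500).
Solving J·Δ = −F gives Δ = (6.2119, -3.5579, -2.0725).
Then the next iterate is (p, q, r)₁ = (7.2119, -2.0579, 0.9275).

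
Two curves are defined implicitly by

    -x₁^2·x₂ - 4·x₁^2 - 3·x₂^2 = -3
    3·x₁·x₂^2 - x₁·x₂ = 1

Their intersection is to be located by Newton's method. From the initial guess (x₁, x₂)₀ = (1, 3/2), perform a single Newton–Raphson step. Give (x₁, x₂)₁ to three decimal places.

(0.113, 1.551)

At (1, 3/2): F = (-9.250, 4.250).
Jacobian J = [[-2·x₁·x₂ - 8·x₁, -x₁^2 - 6·x₂], [3·x₂^2 - x₂, 6·x₁·x₂ - x₁]].
At the point, J = [[-11.000, -10.000], [5.250, 8.000]] (det J = -35.500).
Solving J·Δ = −F gives Δ = (-0.887, 0.051).
Then the next iterate is (x₁, x₂)₁ = (0.113, 1.551).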